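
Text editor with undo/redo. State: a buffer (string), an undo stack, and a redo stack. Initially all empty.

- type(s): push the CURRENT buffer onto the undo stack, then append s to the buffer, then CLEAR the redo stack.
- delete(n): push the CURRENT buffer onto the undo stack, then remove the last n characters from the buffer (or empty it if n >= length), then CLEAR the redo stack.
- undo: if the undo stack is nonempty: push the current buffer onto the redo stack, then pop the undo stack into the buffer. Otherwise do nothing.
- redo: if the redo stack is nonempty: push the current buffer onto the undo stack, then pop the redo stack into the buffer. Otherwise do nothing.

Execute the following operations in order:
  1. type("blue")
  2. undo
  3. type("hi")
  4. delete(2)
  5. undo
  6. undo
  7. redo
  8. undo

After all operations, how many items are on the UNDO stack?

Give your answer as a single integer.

After op 1 (type): buf='blue' undo_depth=1 redo_depth=0
After op 2 (undo): buf='(empty)' undo_depth=0 redo_depth=1
After op 3 (type): buf='hi' undo_depth=1 redo_depth=0
After op 4 (delete): buf='(empty)' undo_depth=2 redo_depth=0
After op 5 (undo): buf='hi' undo_depth=1 redo_depth=1
After op 6 (undo): buf='(empty)' undo_depth=0 redo_depth=2
After op 7 (redo): buf='hi' undo_depth=1 redo_depth=1
After op 8 (undo): buf='(empty)' undo_depth=0 redo_depth=2

Answer: 0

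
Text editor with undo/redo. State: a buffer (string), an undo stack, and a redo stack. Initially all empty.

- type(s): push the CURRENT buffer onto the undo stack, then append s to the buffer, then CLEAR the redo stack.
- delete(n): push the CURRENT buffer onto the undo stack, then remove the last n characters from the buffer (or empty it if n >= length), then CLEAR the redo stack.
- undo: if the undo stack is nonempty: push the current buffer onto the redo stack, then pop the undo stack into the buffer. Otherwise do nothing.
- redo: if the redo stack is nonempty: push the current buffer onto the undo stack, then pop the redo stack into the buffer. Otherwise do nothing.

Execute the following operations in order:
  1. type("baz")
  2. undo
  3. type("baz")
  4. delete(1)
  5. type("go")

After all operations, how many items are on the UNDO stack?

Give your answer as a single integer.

Answer: 3

Derivation:
After op 1 (type): buf='baz' undo_depth=1 redo_depth=0
After op 2 (undo): buf='(empty)' undo_depth=0 redo_depth=1
After op 3 (type): buf='baz' undo_depth=1 redo_depth=0
After op 4 (delete): buf='ba' undo_depth=2 redo_depth=0
After op 5 (type): buf='bago' undo_depth=3 redo_depth=0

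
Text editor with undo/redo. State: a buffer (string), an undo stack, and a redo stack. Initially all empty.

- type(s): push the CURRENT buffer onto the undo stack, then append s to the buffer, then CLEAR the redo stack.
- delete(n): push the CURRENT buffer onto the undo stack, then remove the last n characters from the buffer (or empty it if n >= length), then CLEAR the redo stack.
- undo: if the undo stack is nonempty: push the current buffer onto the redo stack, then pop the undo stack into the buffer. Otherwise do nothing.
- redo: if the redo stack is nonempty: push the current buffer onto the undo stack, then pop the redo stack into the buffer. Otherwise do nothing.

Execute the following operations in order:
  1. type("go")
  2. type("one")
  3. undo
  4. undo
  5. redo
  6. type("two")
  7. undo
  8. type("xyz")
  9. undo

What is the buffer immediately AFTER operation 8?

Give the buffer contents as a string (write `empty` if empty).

After op 1 (type): buf='go' undo_depth=1 redo_depth=0
After op 2 (type): buf='goone' undo_depth=2 redo_depth=0
After op 3 (undo): buf='go' undo_depth=1 redo_depth=1
After op 4 (undo): buf='(empty)' undo_depth=0 redo_depth=2
After op 5 (redo): buf='go' undo_depth=1 redo_depth=1
After op 6 (type): buf='gotwo' undo_depth=2 redo_depth=0
After op 7 (undo): buf='go' undo_depth=1 redo_depth=1
After op 8 (type): buf='goxyz' undo_depth=2 redo_depth=0

Answer: goxyz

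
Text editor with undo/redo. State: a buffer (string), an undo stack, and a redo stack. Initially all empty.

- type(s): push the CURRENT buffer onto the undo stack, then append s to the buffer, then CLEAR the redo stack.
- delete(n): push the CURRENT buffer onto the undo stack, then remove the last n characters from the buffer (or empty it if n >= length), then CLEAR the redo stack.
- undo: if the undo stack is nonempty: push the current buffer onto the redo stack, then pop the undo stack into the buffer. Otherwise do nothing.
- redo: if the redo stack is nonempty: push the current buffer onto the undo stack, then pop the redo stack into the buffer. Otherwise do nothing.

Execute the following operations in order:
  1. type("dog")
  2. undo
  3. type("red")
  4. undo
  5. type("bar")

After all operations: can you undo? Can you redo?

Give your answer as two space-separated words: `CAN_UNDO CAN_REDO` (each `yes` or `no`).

Answer: yes no

Derivation:
After op 1 (type): buf='dog' undo_depth=1 redo_depth=0
After op 2 (undo): buf='(empty)' undo_depth=0 redo_depth=1
After op 3 (type): buf='red' undo_depth=1 redo_depth=0
After op 4 (undo): buf='(empty)' undo_depth=0 redo_depth=1
After op 5 (type): buf='bar' undo_depth=1 redo_depth=0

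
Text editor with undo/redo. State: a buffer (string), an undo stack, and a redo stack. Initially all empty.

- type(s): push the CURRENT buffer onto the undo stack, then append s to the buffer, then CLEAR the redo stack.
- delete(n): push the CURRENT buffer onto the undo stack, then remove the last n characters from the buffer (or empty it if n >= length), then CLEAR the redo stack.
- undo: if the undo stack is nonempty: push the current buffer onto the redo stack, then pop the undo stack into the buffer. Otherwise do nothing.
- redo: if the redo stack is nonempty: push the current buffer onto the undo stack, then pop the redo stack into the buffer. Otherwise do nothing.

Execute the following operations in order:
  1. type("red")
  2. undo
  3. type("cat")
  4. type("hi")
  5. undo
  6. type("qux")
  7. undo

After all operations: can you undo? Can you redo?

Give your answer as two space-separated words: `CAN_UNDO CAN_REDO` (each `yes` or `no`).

Answer: yes yes

Derivation:
After op 1 (type): buf='red' undo_depth=1 redo_depth=0
After op 2 (undo): buf='(empty)' undo_depth=0 redo_depth=1
After op 3 (type): buf='cat' undo_depth=1 redo_depth=0
After op 4 (type): buf='cathi' undo_depth=2 redo_depth=0
After op 5 (undo): buf='cat' undo_depth=1 redo_depth=1
After op 6 (type): buf='catqux' undo_depth=2 redo_depth=0
After op 7 (undo): buf='cat' undo_depth=1 redo_depth=1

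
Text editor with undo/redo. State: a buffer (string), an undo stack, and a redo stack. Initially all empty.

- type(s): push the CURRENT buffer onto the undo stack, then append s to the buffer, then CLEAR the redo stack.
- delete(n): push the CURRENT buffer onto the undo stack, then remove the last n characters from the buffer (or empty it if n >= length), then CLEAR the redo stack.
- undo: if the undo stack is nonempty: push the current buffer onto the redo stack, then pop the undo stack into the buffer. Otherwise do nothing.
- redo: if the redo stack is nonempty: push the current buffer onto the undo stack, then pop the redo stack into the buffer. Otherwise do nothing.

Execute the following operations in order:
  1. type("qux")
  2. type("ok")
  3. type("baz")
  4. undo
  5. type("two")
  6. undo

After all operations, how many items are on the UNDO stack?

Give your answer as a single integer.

Answer: 2

Derivation:
After op 1 (type): buf='qux' undo_depth=1 redo_depth=0
After op 2 (type): buf='quxok' undo_depth=2 redo_depth=0
After op 3 (type): buf='quxokbaz' undo_depth=3 redo_depth=0
After op 4 (undo): buf='quxok' undo_depth=2 redo_depth=1
After op 5 (type): buf='quxoktwo' undo_depth=3 redo_depth=0
After op 6 (undo): buf='quxok' undo_depth=2 redo_depth=1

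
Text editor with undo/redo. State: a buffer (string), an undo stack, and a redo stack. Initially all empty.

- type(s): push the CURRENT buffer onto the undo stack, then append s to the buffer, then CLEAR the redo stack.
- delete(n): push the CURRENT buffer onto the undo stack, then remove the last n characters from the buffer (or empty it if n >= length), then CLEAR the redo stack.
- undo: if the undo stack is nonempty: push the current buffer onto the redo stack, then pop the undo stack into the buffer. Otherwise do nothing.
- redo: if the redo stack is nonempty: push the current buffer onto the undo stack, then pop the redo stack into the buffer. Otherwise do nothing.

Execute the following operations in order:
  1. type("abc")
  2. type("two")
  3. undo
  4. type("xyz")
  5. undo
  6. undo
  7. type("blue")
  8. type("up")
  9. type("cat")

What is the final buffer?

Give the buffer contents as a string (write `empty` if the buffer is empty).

After op 1 (type): buf='abc' undo_depth=1 redo_depth=0
After op 2 (type): buf='abctwo' undo_depth=2 redo_depth=0
After op 3 (undo): buf='abc' undo_depth=1 redo_depth=1
After op 4 (type): buf='abcxyz' undo_depth=2 redo_depth=0
After op 5 (undo): buf='abc' undo_depth=1 redo_depth=1
After op 6 (undo): buf='(empty)' undo_depth=0 redo_depth=2
After op 7 (type): buf='blue' undo_depth=1 redo_depth=0
After op 8 (type): buf='blueup' undo_depth=2 redo_depth=0
After op 9 (type): buf='blueupcat' undo_depth=3 redo_depth=0

Answer: blueupcat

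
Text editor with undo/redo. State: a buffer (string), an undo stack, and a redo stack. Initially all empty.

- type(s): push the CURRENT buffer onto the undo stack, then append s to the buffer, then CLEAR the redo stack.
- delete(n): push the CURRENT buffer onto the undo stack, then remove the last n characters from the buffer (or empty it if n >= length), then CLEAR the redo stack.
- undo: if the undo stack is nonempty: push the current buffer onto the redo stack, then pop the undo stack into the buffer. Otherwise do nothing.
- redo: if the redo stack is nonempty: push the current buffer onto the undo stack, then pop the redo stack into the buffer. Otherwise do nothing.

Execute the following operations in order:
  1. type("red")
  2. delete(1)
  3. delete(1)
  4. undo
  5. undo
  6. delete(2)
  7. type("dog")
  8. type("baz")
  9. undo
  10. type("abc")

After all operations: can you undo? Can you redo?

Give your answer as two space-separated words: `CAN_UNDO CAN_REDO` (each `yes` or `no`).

Answer: yes no

Derivation:
After op 1 (type): buf='red' undo_depth=1 redo_depth=0
After op 2 (delete): buf='re' undo_depth=2 redo_depth=0
After op 3 (delete): buf='r' undo_depth=3 redo_depth=0
After op 4 (undo): buf='re' undo_depth=2 redo_depth=1
After op 5 (undo): buf='red' undo_depth=1 redo_depth=2
After op 6 (delete): buf='r' undo_depth=2 redo_depth=0
After op 7 (type): buf='rdog' undo_depth=3 redo_depth=0
After op 8 (type): buf='rdogbaz' undo_depth=4 redo_depth=0
After op 9 (undo): buf='rdog' undo_depth=3 redo_depth=1
After op 10 (type): buf='rdogabc' undo_depth=4 redo_depth=0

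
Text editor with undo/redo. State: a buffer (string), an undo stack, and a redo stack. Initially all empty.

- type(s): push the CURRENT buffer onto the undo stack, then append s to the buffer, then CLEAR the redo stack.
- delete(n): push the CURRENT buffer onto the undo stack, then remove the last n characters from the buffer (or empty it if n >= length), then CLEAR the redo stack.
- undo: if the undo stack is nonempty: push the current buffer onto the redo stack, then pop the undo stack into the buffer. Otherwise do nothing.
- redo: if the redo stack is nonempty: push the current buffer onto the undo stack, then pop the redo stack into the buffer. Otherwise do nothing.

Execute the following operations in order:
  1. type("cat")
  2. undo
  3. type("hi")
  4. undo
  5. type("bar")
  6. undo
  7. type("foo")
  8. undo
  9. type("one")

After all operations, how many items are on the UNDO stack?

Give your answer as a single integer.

After op 1 (type): buf='cat' undo_depth=1 redo_depth=0
After op 2 (undo): buf='(empty)' undo_depth=0 redo_depth=1
After op 3 (type): buf='hi' undo_depth=1 redo_depth=0
After op 4 (undo): buf='(empty)' undo_depth=0 redo_depth=1
After op 5 (type): buf='bar' undo_depth=1 redo_depth=0
After op 6 (undo): buf='(empty)' undo_depth=0 redo_depth=1
After op 7 (type): buf='foo' undo_depth=1 redo_depth=0
After op 8 (undo): buf='(empty)' undo_depth=0 redo_depth=1
After op 9 (type): buf='one' undo_depth=1 redo_depth=0

Answer: 1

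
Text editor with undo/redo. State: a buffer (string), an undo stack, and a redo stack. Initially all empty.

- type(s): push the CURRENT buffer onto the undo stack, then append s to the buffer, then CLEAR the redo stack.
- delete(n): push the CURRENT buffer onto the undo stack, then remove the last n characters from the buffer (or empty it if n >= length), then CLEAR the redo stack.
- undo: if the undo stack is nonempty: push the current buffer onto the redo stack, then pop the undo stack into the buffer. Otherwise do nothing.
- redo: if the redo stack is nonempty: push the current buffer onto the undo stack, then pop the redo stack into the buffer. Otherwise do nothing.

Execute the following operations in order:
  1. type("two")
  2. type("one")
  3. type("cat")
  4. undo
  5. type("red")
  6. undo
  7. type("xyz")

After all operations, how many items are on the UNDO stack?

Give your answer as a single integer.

Answer: 3

Derivation:
After op 1 (type): buf='two' undo_depth=1 redo_depth=0
After op 2 (type): buf='twoone' undo_depth=2 redo_depth=0
After op 3 (type): buf='twoonecat' undo_depth=3 redo_depth=0
After op 4 (undo): buf='twoone' undo_depth=2 redo_depth=1
After op 5 (type): buf='twoonered' undo_depth=3 redo_depth=0
After op 6 (undo): buf='twoone' undo_depth=2 redo_depth=1
After op 7 (type): buf='twoonexyz' undo_depth=3 redo_depth=0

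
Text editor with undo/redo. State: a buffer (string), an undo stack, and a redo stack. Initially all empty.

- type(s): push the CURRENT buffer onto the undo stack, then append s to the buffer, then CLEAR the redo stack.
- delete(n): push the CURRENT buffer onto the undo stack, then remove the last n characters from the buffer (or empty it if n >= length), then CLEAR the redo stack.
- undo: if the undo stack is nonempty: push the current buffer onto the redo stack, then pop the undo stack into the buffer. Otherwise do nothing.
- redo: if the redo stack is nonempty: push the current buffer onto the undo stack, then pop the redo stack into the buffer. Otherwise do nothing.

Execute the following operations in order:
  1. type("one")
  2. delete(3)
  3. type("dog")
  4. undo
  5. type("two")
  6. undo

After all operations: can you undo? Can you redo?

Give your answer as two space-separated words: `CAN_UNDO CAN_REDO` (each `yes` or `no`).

Answer: yes yes

Derivation:
After op 1 (type): buf='one' undo_depth=1 redo_depth=0
After op 2 (delete): buf='(empty)' undo_depth=2 redo_depth=0
After op 3 (type): buf='dog' undo_depth=3 redo_depth=0
After op 4 (undo): buf='(empty)' undo_depth=2 redo_depth=1
After op 5 (type): buf='two' undo_depth=3 redo_depth=0
After op 6 (undo): buf='(empty)' undo_depth=2 redo_depth=1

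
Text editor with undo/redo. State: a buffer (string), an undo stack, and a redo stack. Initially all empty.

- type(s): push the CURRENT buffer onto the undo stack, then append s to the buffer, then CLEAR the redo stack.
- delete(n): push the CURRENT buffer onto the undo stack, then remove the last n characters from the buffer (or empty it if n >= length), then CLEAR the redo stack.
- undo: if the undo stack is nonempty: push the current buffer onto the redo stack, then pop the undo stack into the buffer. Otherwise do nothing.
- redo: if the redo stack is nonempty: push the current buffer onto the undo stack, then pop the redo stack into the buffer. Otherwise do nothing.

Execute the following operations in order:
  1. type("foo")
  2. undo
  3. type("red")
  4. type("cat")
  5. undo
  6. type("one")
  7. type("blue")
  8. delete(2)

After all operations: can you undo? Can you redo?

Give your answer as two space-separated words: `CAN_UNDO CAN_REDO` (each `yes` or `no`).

After op 1 (type): buf='foo' undo_depth=1 redo_depth=0
After op 2 (undo): buf='(empty)' undo_depth=0 redo_depth=1
After op 3 (type): buf='red' undo_depth=1 redo_depth=0
After op 4 (type): buf='redcat' undo_depth=2 redo_depth=0
After op 5 (undo): buf='red' undo_depth=1 redo_depth=1
After op 6 (type): buf='redone' undo_depth=2 redo_depth=0
After op 7 (type): buf='redoneblue' undo_depth=3 redo_depth=0
After op 8 (delete): buf='redonebl' undo_depth=4 redo_depth=0

Answer: yes no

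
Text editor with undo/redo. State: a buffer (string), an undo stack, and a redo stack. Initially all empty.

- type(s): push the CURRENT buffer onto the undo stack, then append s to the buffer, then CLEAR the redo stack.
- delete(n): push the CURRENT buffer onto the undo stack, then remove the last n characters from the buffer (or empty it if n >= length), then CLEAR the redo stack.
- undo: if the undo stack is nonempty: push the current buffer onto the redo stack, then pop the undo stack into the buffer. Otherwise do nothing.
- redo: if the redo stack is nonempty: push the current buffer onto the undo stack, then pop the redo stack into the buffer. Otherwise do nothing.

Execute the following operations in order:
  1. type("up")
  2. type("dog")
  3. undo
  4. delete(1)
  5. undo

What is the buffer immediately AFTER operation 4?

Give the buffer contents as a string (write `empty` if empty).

After op 1 (type): buf='up' undo_depth=1 redo_depth=0
After op 2 (type): buf='updog' undo_depth=2 redo_depth=0
After op 3 (undo): buf='up' undo_depth=1 redo_depth=1
After op 4 (delete): buf='u' undo_depth=2 redo_depth=0

Answer: u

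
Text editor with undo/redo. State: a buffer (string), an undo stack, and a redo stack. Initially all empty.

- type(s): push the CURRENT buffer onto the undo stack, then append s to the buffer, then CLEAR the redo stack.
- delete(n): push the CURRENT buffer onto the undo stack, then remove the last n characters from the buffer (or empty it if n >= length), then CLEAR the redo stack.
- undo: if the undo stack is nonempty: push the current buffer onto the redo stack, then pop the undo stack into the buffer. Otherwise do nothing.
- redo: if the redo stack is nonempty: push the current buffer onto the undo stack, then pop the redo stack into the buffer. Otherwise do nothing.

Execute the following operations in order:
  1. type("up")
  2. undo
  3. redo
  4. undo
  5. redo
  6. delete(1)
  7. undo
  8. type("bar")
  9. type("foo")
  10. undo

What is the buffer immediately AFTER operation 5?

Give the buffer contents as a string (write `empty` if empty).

After op 1 (type): buf='up' undo_depth=1 redo_depth=0
After op 2 (undo): buf='(empty)' undo_depth=0 redo_depth=1
After op 3 (redo): buf='up' undo_depth=1 redo_depth=0
After op 4 (undo): buf='(empty)' undo_depth=0 redo_depth=1
After op 5 (redo): buf='up' undo_depth=1 redo_depth=0

Answer: up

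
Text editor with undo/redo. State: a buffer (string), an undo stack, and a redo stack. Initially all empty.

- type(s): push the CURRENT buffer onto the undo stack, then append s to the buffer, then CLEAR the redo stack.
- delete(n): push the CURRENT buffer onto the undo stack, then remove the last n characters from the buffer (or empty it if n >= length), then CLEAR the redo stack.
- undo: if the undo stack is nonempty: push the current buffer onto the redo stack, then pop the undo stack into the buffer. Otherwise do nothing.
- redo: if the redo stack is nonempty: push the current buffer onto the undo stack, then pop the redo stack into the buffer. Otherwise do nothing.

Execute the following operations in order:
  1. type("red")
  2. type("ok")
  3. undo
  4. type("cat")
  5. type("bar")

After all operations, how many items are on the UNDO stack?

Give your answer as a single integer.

After op 1 (type): buf='red' undo_depth=1 redo_depth=0
After op 2 (type): buf='redok' undo_depth=2 redo_depth=0
After op 3 (undo): buf='red' undo_depth=1 redo_depth=1
After op 4 (type): buf='redcat' undo_depth=2 redo_depth=0
After op 5 (type): buf='redcatbar' undo_depth=3 redo_depth=0

Answer: 3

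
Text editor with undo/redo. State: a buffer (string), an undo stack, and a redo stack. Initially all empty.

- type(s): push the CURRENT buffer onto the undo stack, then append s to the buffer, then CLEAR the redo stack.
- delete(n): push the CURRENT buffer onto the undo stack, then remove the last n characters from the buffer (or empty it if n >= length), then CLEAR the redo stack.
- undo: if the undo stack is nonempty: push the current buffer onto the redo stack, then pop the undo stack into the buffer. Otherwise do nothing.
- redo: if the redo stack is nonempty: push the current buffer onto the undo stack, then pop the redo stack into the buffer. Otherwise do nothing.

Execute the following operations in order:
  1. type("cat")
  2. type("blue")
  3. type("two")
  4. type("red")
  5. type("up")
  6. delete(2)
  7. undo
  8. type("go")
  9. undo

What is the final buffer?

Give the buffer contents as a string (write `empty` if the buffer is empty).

After op 1 (type): buf='cat' undo_depth=1 redo_depth=0
After op 2 (type): buf='catblue' undo_depth=2 redo_depth=0
After op 3 (type): buf='catbluetwo' undo_depth=3 redo_depth=0
After op 4 (type): buf='catbluetwored' undo_depth=4 redo_depth=0
After op 5 (type): buf='catbluetworedup' undo_depth=5 redo_depth=0
After op 6 (delete): buf='catbluetwored' undo_depth=6 redo_depth=0
After op 7 (undo): buf='catbluetworedup' undo_depth=5 redo_depth=1
After op 8 (type): buf='catbluetworedupgo' undo_depth=6 redo_depth=0
After op 9 (undo): buf='catbluetworedup' undo_depth=5 redo_depth=1

Answer: catbluetworedup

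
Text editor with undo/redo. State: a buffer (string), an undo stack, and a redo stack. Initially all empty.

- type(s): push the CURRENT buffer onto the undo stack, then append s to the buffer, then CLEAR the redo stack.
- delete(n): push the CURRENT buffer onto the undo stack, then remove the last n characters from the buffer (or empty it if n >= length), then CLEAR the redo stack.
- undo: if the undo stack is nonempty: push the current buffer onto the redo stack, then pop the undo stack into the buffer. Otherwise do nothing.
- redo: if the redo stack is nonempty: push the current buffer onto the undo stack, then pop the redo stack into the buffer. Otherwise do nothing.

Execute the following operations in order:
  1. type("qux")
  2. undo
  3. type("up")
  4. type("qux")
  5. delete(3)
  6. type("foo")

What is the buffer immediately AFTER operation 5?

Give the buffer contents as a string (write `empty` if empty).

Answer: up

Derivation:
After op 1 (type): buf='qux' undo_depth=1 redo_depth=0
After op 2 (undo): buf='(empty)' undo_depth=0 redo_depth=1
After op 3 (type): buf='up' undo_depth=1 redo_depth=0
After op 4 (type): buf='upqux' undo_depth=2 redo_depth=0
After op 5 (delete): buf='up' undo_depth=3 redo_depth=0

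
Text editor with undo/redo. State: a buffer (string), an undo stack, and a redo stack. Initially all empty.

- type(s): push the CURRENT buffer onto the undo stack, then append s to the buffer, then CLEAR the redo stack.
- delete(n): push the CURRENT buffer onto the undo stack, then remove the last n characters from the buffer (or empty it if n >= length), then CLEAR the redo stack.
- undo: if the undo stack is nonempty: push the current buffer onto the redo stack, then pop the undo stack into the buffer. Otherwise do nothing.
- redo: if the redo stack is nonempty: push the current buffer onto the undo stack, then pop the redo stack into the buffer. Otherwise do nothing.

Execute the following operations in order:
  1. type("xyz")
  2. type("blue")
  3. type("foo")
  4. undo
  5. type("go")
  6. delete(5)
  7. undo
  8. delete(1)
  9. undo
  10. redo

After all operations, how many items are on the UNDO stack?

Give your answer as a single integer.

After op 1 (type): buf='xyz' undo_depth=1 redo_depth=0
After op 2 (type): buf='xyzblue' undo_depth=2 redo_depth=0
After op 3 (type): buf='xyzbluefoo' undo_depth=3 redo_depth=0
After op 4 (undo): buf='xyzblue' undo_depth=2 redo_depth=1
After op 5 (type): buf='xyzbluego' undo_depth=3 redo_depth=0
After op 6 (delete): buf='xyzb' undo_depth=4 redo_depth=0
After op 7 (undo): buf='xyzbluego' undo_depth=3 redo_depth=1
After op 8 (delete): buf='xyzblueg' undo_depth=4 redo_depth=0
After op 9 (undo): buf='xyzbluego' undo_depth=3 redo_depth=1
After op 10 (redo): buf='xyzblueg' undo_depth=4 redo_depth=0

Answer: 4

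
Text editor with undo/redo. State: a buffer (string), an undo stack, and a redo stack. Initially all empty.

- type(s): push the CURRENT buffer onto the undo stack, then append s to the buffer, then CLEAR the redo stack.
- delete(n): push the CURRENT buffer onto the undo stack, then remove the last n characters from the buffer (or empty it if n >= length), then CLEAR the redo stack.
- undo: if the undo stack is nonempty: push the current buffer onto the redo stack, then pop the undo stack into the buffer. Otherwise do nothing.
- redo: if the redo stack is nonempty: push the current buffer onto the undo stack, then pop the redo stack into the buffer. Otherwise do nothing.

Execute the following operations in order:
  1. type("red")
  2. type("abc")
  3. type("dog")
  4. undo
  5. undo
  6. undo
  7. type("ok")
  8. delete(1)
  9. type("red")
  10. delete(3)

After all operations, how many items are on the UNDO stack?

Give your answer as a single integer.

After op 1 (type): buf='red' undo_depth=1 redo_depth=0
After op 2 (type): buf='redabc' undo_depth=2 redo_depth=0
After op 3 (type): buf='redabcdog' undo_depth=3 redo_depth=0
After op 4 (undo): buf='redabc' undo_depth=2 redo_depth=1
After op 5 (undo): buf='red' undo_depth=1 redo_depth=2
After op 6 (undo): buf='(empty)' undo_depth=0 redo_depth=3
After op 7 (type): buf='ok' undo_depth=1 redo_depth=0
After op 8 (delete): buf='o' undo_depth=2 redo_depth=0
After op 9 (type): buf='ored' undo_depth=3 redo_depth=0
After op 10 (delete): buf='o' undo_depth=4 redo_depth=0

Answer: 4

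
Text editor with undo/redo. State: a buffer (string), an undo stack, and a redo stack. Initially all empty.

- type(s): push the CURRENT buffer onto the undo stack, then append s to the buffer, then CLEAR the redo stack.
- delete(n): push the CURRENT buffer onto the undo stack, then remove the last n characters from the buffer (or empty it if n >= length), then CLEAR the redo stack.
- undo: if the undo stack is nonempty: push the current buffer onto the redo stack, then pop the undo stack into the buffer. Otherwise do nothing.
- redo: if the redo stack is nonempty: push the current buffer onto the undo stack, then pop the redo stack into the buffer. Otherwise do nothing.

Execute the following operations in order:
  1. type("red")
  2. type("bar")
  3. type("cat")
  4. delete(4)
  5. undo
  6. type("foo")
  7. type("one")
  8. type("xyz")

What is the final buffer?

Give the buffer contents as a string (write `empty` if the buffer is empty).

After op 1 (type): buf='red' undo_depth=1 redo_depth=0
After op 2 (type): buf='redbar' undo_depth=2 redo_depth=0
After op 3 (type): buf='redbarcat' undo_depth=3 redo_depth=0
After op 4 (delete): buf='redba' undo_depth=4 redo_depth=0
After op 5 (undo): buf='redbarcat' undo_depth=3 redo_depth=1
After op 6 (type): buf='redbarcatfoo' undo_depth=4 redo_depth=0
After op 7 (type): buf='redbarcatfooone' undo_depth=5 redo_depth=0
After op 8 (type): buf='redbarcatfooonexyz' undo_depth=6 redo_depth=0

Answer: redbarcatfooonexyz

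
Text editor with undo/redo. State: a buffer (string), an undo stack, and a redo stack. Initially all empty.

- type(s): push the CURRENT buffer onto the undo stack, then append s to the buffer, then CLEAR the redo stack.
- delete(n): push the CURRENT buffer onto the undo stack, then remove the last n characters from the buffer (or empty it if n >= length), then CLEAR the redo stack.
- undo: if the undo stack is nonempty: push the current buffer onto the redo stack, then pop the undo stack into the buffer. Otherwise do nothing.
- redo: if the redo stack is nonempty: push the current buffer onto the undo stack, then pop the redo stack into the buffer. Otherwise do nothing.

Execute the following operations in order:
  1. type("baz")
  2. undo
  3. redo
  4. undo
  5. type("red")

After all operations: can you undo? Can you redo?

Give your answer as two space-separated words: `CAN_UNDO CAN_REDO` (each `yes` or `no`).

Answer: yes no

Derivation:
After op 1 (type): buf='baz' undo_depth=1 redo_depth=0
After op 2 (undo): buf='(empty)' undo_depth=0 redo_depth=1
After op 3 (redo): buf='baz' undo_depth=1 redo_depth=0
After op 4 (undo): buf='(empty)' undo_depth=0 redo_depth=1
After op 5 (type): buf='red' undo_depth=1 redo_depth=0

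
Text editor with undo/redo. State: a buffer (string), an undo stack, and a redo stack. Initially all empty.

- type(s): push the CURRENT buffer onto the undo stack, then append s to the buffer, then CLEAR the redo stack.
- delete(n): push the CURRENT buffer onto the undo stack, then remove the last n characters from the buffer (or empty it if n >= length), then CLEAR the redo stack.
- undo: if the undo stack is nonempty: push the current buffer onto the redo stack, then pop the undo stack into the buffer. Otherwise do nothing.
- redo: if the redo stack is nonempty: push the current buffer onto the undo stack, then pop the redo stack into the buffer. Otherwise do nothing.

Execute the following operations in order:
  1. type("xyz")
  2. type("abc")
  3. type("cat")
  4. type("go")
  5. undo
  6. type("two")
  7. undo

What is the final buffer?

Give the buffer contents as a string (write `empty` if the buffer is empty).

After op 1 (type): buf='xyz' undo_depth=1 redo_depth=0
After op 2 (type): buf='xyzabc' undo_depth=2 redo_depth=0
After op 3 (type): buf='xyzabccat' undo_depth=3 redo_depth=0
After op 4 (type): buf='xyzabccatgo' undo_depth=4 redo_depth=0
After op 5 (undo): buf='xyzabccat' undo_depth=3 redo_depth=1
After op 6 (type): buf='xyzabccattwo' undo_depth=4 redo_depth=0
After op 7 (undo): buf='xyzabccat' undo_depth=3 redo_depth=1

Answer: xyzabccat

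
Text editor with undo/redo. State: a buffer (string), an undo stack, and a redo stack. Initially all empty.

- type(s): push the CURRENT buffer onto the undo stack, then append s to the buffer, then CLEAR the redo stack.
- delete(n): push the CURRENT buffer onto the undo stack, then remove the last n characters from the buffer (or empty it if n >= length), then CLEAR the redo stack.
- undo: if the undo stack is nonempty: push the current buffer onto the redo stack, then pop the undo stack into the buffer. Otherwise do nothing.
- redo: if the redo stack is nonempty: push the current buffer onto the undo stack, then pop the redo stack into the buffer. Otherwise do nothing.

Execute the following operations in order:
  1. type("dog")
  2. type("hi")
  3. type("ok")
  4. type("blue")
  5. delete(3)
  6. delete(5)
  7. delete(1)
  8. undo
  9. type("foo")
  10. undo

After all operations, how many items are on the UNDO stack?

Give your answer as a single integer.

Answer: 6

Derivation:
After op 1 (type): buf='dog' undo_depth=1 redo_depth=0
After op 2 (type): buf='doghi' undo_depth=2 redo_depth=0
After op 3 (type): buf='doghiok' undo_depth=3 redo_depth=0
After op 4 (type): buf='doghiokblue' undo_depth=4 redo_depth=0
After op 5 (delete): buf='doghiokb' undo_depth=5 redo_depth=0
After op 6 (delete): buf='dog' undo_depth=6 redo_depth=0
After op 7 (delete): buf='do' undo_depth=7 redo_depth=0
After op 8 (undo): buf='dog' undo_depth=6 redo_depth=1
After op 9 (type): buf='dogfoo' undo_depth=7 redo_depth=0
After op 10 (undo): buf='dog' undo_depth=6 redo_depth=1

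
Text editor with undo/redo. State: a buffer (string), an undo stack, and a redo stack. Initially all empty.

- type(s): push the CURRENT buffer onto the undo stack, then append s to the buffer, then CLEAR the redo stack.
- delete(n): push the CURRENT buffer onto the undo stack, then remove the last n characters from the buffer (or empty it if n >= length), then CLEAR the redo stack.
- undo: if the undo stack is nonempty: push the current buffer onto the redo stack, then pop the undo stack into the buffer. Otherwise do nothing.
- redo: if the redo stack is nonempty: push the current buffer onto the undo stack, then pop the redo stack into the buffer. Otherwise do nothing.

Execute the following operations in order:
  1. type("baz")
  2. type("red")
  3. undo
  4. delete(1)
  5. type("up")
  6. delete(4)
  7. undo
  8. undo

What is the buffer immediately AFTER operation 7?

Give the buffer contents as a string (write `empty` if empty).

After op 1 (type): buf='baz' undo_depth=1 redo_depth=0
After op 2 (type): buf='bazred' undo_depth=2 redo_depth=0
After op 3 (undo): buf='baz' undo_depth=1 redo_depth=1
After op 4 (delete): buf='ba' undo_depth=2 redo_depth=0
After op 5 (type): buf='baup' undo_depth=3 redo_depth=0
After op 6 (delete): buf='(empty)' undo_depth=4 redo_depth=0
After op 7 (undo): buf='baup' undo_depth=3 redo_depth=1

Answer: baup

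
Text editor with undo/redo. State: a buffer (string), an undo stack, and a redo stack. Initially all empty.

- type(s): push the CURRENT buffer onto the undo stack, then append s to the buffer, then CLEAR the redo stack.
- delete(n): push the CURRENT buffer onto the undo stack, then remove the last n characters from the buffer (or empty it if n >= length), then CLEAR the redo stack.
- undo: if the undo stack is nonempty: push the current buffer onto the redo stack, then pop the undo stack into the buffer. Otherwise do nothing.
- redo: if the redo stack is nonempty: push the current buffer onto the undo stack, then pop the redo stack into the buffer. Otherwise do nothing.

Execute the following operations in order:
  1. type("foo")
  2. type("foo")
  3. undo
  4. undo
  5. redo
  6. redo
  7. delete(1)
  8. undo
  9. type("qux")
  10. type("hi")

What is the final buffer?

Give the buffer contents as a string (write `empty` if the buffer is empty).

After op 1 (type): buf='foo' undo_depth=1 redo_depth=0
After op 2 (type): buf='foofoo' undo_depth=2 redo_depth=0
After op 3 (undo): buf='foo' undo_depth=1 redo_depth=1
After op 4 (undo): buf='(empty)' undo_depth=0 redo_depth=2
After op 5 (redo): buf='foo' undo_depth=1 redo_depth=1
After op 6 (redo): buf='foofoo' undo_depth=2 redo_depth=0
After op 7 (delete): buf='foofo' undo_depth=3 redo_depth=0
After op 8 (undo): buf='foofoo' undo_depth=2 redo_depth=1
After op 9 (type): buf='foofooqux' undo_depth=3 redo_depth=0
After op 10 (type): buf='foofooquxhi' undo_depth=4 redo_depth=0

Answer: foofooquxhi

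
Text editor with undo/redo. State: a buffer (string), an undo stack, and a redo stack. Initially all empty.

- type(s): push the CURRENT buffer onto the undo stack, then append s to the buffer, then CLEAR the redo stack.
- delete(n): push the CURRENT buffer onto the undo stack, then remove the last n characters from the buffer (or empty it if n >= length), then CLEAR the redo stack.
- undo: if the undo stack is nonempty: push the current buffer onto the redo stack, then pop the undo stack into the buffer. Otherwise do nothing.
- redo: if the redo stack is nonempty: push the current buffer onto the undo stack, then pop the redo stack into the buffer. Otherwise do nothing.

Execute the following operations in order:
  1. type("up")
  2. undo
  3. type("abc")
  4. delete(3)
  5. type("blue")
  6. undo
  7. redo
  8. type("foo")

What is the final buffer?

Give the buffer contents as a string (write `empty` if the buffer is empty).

After op 1 (type): buf='up' undo_depth=1 redo_depth=0
After op 2 (undo): buf='(empty)' undo_depth=0 redo_depth=1
After op 3 (type): buf='abc' undo_depth=1 redo_depth=0
After op 4 (delete): buf='(empty)' undo_depth=2 redo_depth=0
After op 5 (type): buf='blue' undo_depth=3 redo_depth=0
After op 6 (undo): buf='(empty)' undo_depth=2 redo_depth=1
After op 7 (redo): buf='blue' undo_depth=3 redo_depth=0
After op 8 (type): buf='bluefoo' undo_depth=4 redo_depth=0

Answer: bluefoo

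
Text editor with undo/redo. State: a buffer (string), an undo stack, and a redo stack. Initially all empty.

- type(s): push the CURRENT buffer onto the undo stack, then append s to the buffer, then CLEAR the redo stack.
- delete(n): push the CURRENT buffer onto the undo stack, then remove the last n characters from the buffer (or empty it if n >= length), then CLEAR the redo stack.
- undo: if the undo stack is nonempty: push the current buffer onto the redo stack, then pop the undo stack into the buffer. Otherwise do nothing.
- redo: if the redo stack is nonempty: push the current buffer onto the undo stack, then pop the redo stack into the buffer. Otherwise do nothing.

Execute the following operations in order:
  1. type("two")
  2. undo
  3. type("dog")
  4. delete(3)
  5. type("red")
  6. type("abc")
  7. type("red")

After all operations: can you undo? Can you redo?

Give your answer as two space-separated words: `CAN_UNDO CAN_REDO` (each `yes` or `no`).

Answer: yes no

Derivation:
After op 1 (type): buf='two' undo_depth=1 redo_depth=0
After op 2 (undo): buf='(empty)' undo_depth=0 redo_depth=1
After op 3 (type): buf='dog' undo_depth=1 redo_depth=0
After op 4 (delete): buf='(empty)' undo_depth=2 redo_depth=0
After op 5 (type): buf='red' undo_depth=3 redo_depth=0
After op 6 (type): buf='redabc' undo_depth=4 redo_depth=0
After op 7 (type): buf='redabcred' undo_depth=5 redo_depth=0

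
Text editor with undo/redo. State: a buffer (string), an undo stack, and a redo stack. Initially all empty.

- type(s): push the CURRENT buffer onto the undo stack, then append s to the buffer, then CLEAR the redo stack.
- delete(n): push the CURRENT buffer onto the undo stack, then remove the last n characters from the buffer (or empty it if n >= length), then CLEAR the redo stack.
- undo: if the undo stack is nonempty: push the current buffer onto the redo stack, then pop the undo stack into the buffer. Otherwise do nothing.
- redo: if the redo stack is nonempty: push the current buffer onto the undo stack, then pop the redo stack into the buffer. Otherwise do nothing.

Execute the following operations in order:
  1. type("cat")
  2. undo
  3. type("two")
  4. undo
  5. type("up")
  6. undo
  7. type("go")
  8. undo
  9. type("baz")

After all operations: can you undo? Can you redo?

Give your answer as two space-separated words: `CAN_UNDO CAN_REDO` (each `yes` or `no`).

After op 1 (type): buf='cat' undo_depth=1 redo_depth=0
After op 2 (undo): buf='(empty)' undo_depth=0 redo_depth=1
After op 3 (type): buf='two' undo_depth=1 redo_depth=0
After op 4 (undo): buf='(empty)' undo_depth=0 redo_depth=1
After op 5 (type): buf='up' undo_depth=1 redo_depth=0
After op 6 (undo): buf='(empty)' undo_depth=0 redo_depth=1
After op 7 (type): buf='go' undo_depth=1 redo_depth=0
After op 8 (undo): buf='(empty)' undo_depth=0 redo_depth=1
After op 9 (type): buf='baz' undo_depth=1 redo_depth=0

Answer: yes no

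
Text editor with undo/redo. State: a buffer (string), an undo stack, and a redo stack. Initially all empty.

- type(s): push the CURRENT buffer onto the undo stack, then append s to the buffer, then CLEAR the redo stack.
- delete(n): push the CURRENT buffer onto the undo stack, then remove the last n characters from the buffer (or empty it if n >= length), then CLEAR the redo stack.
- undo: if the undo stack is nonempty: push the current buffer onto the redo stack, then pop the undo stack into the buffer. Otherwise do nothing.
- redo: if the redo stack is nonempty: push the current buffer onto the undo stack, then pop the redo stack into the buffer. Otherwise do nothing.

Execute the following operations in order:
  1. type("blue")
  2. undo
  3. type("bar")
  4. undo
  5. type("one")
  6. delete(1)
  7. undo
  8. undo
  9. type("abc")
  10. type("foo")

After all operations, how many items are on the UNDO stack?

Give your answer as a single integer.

After op 1 (type): buf='blue' undo_depth=1 redo_depth=0
After op 2 (undo): buf='(empty)' undo_depth=0 redo_depth=1
After op 3 (type): buf='bar' undo_depth=1 redo_depth=0
After op 4 (undo): buf='(empty)' undo_depth=0 redo_depth=1
After op 5 (type): buf='one' undo_depth=1 redo_depth=0
After op 6 (delete): buf='on' undo_depth=2 redo_depth=0
After op 7 (undo): buf='one' undo_depth=1 redo_depth=1
After op 8 (undo): buf='(empty)' undo_depth=0 redo_depth=2
After op 9 (type): buf='abc' undo_depth=1 redo_depth=0
After op 10 (type): buf='abcfoo' undo_depth=2 redo_depth=0

Answer: 2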